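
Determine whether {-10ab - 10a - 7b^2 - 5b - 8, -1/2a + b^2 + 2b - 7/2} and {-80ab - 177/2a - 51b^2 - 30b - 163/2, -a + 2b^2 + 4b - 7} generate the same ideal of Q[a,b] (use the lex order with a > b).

Two ideals are equal iff their reduced Gröbner bases coincide (the reduced basis is unique for a fixed ordering).
Buchberger on the first generating set:
f_1 = -10ab - 10a - 7b^2 - 5b - 8, LT = ab.
f_2 = -1/2a + b^2 + 2b - 7/2, LT = a.

S(f_1,f_2): lcm = ab. S = a + 2b^3 + 47/10b^2 - 13/2b + 4/5.
  leading term a: subtract (-2)·f_2 from a + 2b^3 + 47/10b^2 - 13/2b + 4/5 → 2b^3 + 67/10b^2 - 5/2b - 31/5
  leading term b^3: no divisor's leading term divides it; move 2b^3 to the remainder.
  leading term b^2: no divisor's leading term divides it; move 67/10b^2 to the remainder.
  leading term b: no divisor's leading term divides it; move -5/2b to the remainder.
  leading term 1: no divisor's leading term divides it; move -31/5 to the remainder.
  remainder 2b^3 + 67/10b^2 - 5/2b - 31/5 ≠ 0; add g_3 = 2b^3 + 67/10b^2 - 5/2b - 31/5 to the basis.

S(f_1,g_3): lcm = ab^3. S = -47/20ab^2 + 5/4ab + 31/10a + 7/10b^4 + 1/2b^3 + 4/5b^2.
  leading term ab^2: subtract (47/200b)·f_1 from -47/20ab^2 + 5/4ab + 31/10a + 7/10b^4 + 1/2b^3 + 4/5b^2 → 18/5ab + 31/10a + 7/10b^4 + 429/200b^3 + 79/40b^2 + 47/25b
  leading term ab: subtract (-9/25)·f_1 from 18/5ab + 31/10a + 7/10b^4 + 429/200b^3 + 79/40b^2 + 47/25b → -1/2a + 7/10b^4 + 429/200b^3 - 109/200b^2 + 2/25b - 72/25
  leading term a: subtract (1)·f_2 from -1/2a + 7/10b^4 + 429/200b^3 - 109/200b^2 + 2/25b - 72/25 → 7/10b^4 + 429/200b^3 - 309/200b^2 - 48/25b + 31/50
  leading term b^4: subtract (7/20b)·g_3 from 7/10b^4 + 429/200b^3 - 309/200b^2 - 48/25b + 31/50 → -1/5b^3 - 67/100b^2 + 1/4b + 31/50
  leading term b^3: subtract (-1/10)·g_3 from -1/5b^3 - 67/100b^2 + 1/4b + 31/50 → 0
  remainder 0.

S(f_2,g_3): leading monomials are coprime, so the S-polynomial reduces to 0 (Buchberger's first criterion).
Every S-polynomial of the final basis reduces to 0, so we have a Gröbner basis.
Inter-reduce: drop elements whose leading term is divisible by another's, tail-reduce, and make monic.
Reduced Gröbner basis: {a - 2b^2 - 4b + 7, b^3 + 67/20b^2 - 5/4b - 31/10}.

Buchberger on the second generating set:
h_1 = -80ab - 177/2a - 51b^2 - 30b - 163/2, LT = ab.
h_2 = -a + 2b^2 + 4b - 7, LT = a.

S(h_1,h_2): lcm = ab. S = 177/160a + 2b^3 + 371/80b^2 - 53/8b + 163/160.
  leading term a: subtract (-177/160)·h_2 from 177/160a + 2b^3 + 371/80b^2 - 53/8b + 163/160 → 2b^3 + 137/20b^2 - 11/5b - 269/40
  leading term b^3: no divisor's leading term divides it; move 2b^3 to the remainder.
  leading term b^2: no divisor's leading term divides it; move 137/20b^2 to the remainder.
  leading term b: no divisor's leading term divides it; move -11/5b to the remainder.
  leading term 1: no divisor's leading term divides it; move -269/40 to the remainder.
  remainder 2b^3 + 137/20b^2 - 11/5b - 269/40 ≠ 0; add k_3 = 2b^3 + 137/20b^2 - 11/5b - 269/40 to the basis.

S(h_1,k_3): lcm = ab^3. S = -371/160ab^2 + 11/10ab + 269/80a + 51/80b^4 + 3/8b^3 + 163/160b^2.
  leading term ab^2: subtract (371/12800b)·h_1 from -371/160ab^2 + 11/10ab + 269/80a + 51/80b^4 + 3/8b^3 + 163/160b^2 → 93827/25600ab + 269/80a + 51/80b^4 + 23721/12800b^3 + 2417/1280b^2 + 60473/25600b
  leading term ab: subtract (-93827/2048000)·h_1 from 93827/25600ab + 269/80a + 51/80b^4 + 23721/12800b^3 + 2417/1280b^2 + 60473/25600b → -2834579/4096000a + 51/80b^4 + 23721/12800b^3 - 917977/2048000b^2 + 202303/204800b - 15293801/4096000
  leading term a: subtract (2834579/4096000)·h_2 from -2834579/4096000a + 51/80b^4 + 23721/12800b^3 - 917977/2048000b^2 + 202303/204800b - 15293801/4096000 → 51/80b^4 + 23721/12800b^3 - 938139/512000b^2 - 227883/128000b + 1137063/1024000
  leading term b^4: subtract (51/160b)·k_3 from 51/80b^4 + 23721/12800b^3 - 938139/512000b^2 - 227883/128000b + 1137063/1024000 → -4227/12800b^3 - 579099/512000b^2 + 46497/128000b + 1137063/1024000
  leading term b^3: subtract (-4227/25600)·k_3 from -4227/12800b^3 - 579099/512000b^2 + 46497/128000b + 1137063/1024000 → 0
  remainder 0.

S(h_2,k_3): leading monomials are coprime, so the S-polynomial reduces to 0 (Buchberger's first criterion).
Every S-polynomial of the final basis reduces to 0, so we have a Gröbner basis.
Inter-reduce: drop elements whose leading term is divisible by another's, tail-reduce, and make monic.
Reduced Gröbner basis: {a - 2b^2 - 4b + 7, b^3 + 137/40b^2 - 11/10b - 269/80}.

Since the reduced bases disagree, the two ideals are not the same.

No, the ideals differ.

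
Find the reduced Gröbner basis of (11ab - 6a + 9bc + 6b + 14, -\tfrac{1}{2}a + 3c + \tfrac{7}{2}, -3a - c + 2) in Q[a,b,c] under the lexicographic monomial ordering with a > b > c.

f_1 = 11ab - 6a + 9bc + 6b + 14, LT = ab.
f_2 = -\tfrac{1}{2}a + 3c + \tfrac{7}{2}, LT = a.
f_3 = -3a - c + 2, LT = a.

S(f_1,f_2): lcm = ab. S = -\tfrac{6}{11}a + \tfrac{75}{11}bc + \tfrac{83}{11}b + \tfrac{14}{11}.
  leading term a: subtract (\tfrac{12}{11})·f_2 from -\tfrac{6}{11}a + \tfrac{75}{11}bc + \tfrac{83}{11}b + \tfrac{14}{11} → \tfrac{75}{11}bc + \tfrac{83}{11}b - \tfrac{36}{11}c - \tfrac{28}{11}
  leading term bc: no divisor's leading term divides it; move \tfrac{75}{11}bc to the remainder.
  leading term b: no divisor's leading term divides it; move \tfrac{83}{11}b to the remainder.
  leading term c: no divisor's leading term divides it; move -\tfrac{36}{11}c to the remainder.
  leading term 1: no divisor's leading term divides it; move -\tfrac{28}{11} to the remainder.
  remainder \tfrac{75}{11}bc + \tfrac{83}{11}b - \tfrac{36}{11}c - \tfrac{28}{11} ≠ 0; add g_4 = \tfrac{75}{11}bc + \tfrac{83}{11}b - \tfrac{36}{11}c - \tfrac{28}{11} to the basis.

S(f_1,f_3): lcm = ab. S = -\tfrac{6}{11}a + \tfrac{16}{33}bc + \tfrac{40}{33}b + \tfrac{14}{11}.
  leading term a: subtract (\tfrac{12}{11})·f_2 from -\tfrac{6}{11}a + \tfrac{16}{33}bc + \tfrac{40}{33}b + \tfrac{14}{11} → \tfrac{16}{33}bc + \tfrac{40}{33}b - \tfrac{36}{11}c - \tfrac{28}{11}
  leading term bc: subtract (\tfrac{16}{225})·g_4 from \tfrac{16}{33}bc + \tfrac{40}{33}b - \tfrac{36}{11}c - \tfrac{28}{11} → \tfrac{152}{225}b - \tfrac{76}{25}c - \tfrac{532}{225}
  leading term b: no divisor's leading term divides it; move \tfrac{152}{225}b to the remainder.
  leading term c: no divisor's leading term divides it; move -\tfrac{76}{25}c to the remainder.
  leading term 1: no divisor's leading term divides it; move -\tfrac{532}{225} to the remainder.
  remainder \tfrac{152}{225}b - \tfrac{76}{25}c - \tfrac{532}{225} ≠ 0; add g_5 = \tfrac{152}{225}b - \tfrac{76}{25}c - \tfrac{532}{225} to the basis.

S(f_2,f_3): lcm = a. S = -\tfrac{19}{3}c - \tfrac{19}{3}.
  leading term c: no divisor's leading term divides it; move -\tfrac{19}{3}c to the remainder.
  leading term 1: no divisor's leading term divides it; move -\tfrac{19}{3} to the remainder.
  remainder -\tfrac{19}{3}c - \tfrac{19}{3} ≠ 0; add g_6 = -\tfrac{19}{3}c - \tfrac{19}{3} to the basis.

The other S-polynomials (S(f_1,g_4), S(f_2,g_4), S(f_3,g_4), S(f_1,g_5), S(f_2,g_5), S(f_3,g_5), S(g_4,g_5), S(f_1,g_6), S(f_2,g_6), S(f_3,g_6), S(g_4,g_6), S(g_5,g_6)) all reduce to 0 modulo the current basis, so we have a Gröbner basis.
Inter-reduce: drop elements whose leading term is divisible by another's, tail-reduce, and make monic.

G = {a - 1, b + 1, c + 1}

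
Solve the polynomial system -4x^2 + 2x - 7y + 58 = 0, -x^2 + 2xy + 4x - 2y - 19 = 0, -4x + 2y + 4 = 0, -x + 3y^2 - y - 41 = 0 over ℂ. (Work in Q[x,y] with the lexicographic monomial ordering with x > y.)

{(3, 4)}

Compute a lex Gröbner basis by Buchberger's algorithm.
f_1 = -4x^2 + 2x - 7y + 58, LT = x^2.
f_2 = -x^2 + 2xy + 4x - 2y - 19, LT = x^2.
f_3 = -4x + 2y + 4, LT = x.
f_4 = -x + 3y^2 - y - 41, LT = x.

S(f_1,f_2): lcm = x^2. S = 2xy + 7/2x - 1/4y - 67/2.
  leading term xy: subtract (-1/2y)·f_3 from 2xy + 7/2x - 1/4y - 67/2 → 7/2x + y^2 + 7/4y - 67/2
  leading term x: subtract (-7/8)·f_3 from 7/2x + y^2 + 7/4y - 67/2 → y^2 + 7/2y - 30
  leading term y^2: no divisor's leading term divides it; move y^2 to the remainder.
  leading term y: no divisor's leading term divides it; move 7/2y to the remainder.
  leading term 1: no divisor's leading term divides it; move -30 to the remainder.
  remainder y^2 + 7/2y - 30 ≠ 0; add h_5 = y^2 + 7/2y - 30 to the basis.

S(f_1,f_3): lcm = x^2. S = 1/2xy + 1/2x + 7/4y - 29/2.
  leading term xy: subtract (-1/8y)·f_3 from 1/2xy + 1/2x + 7/4y - 29/2 → 1/2x + 1/4y^2 + 9/4y - 29/2
  leading term x: subtract (-1/8)·f_3 from 1/2x + 1/4y^2 + 9/4y - 29/2 → 1/4y^2 + 5/2y - 14
  leading term y^2: subtract (1/4)·h_5 from 1/4y^2 + 5/2y - 14 → 13/8y - 13/2
  leading term y: no divisor's leading term divides it; move 13/8y to the remainder.
  leading term 1: no divisor's leading term divides it; move -13/2 to the remainder.
  remainder 13/8y - 13/2 ≠ 0; add h_6 = 13/8y - 13/2 to the basis.

The other S-polynomials (S(f_1,f_4), S(f_2,f_3), S(f_2,f_4), S(f_3,f_4), S(f_1,h_5), S(f_2,h_5), S(f_3,h_5), S(f_4,h_5), S(f_1,h_6), S(f_2,h_6), S(f_3,h_6), S(f_4,h_6), S(h_5,h_6)) all reduce to 0 modulo the current basis, so we have a Gröbner basis.
Inter-reduce: drop elements whose leading term is divisible by another's, tail-reduce, and make monic.
Reduced Gröbner basis: {x - 3, y - 4}.

From the last basis element, y - 4 = 0, so y takes values in {4}. Each choice, substituted upward through the basis, yields the corresponding point(s) of the solution set.
  y = 4: the earlier basis element becomes x - 3 = 0, giving x = 3 — point (3, 4).
Substituting each solution back into the original system confirms all equations vanish.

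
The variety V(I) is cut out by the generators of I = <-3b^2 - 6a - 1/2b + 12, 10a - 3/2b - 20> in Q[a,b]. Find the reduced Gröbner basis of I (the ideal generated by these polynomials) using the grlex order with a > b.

G = {b^2 + 7/15b, a - 3/20b - 2}

f_1 = -3b^2 - 6a - 1/2b + 12, LT = b^2.
f_2 = 10a - 3/2b - 20, LT = a.

The S-polynomials (S(f_1,f_2)) all reduce to 0 modulo the current basis, so we have a Gröbner basis.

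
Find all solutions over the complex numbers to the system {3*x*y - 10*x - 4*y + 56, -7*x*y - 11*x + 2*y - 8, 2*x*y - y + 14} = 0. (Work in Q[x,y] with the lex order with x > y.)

Compute a lex Gröbner basis by Buchberger's algorithm.
f_1 = 3*x*y - 10*x - 4*y + 56, LT = x*y.
f_2 = -7*x*y - 11*x + 2*y - 8, LT = x*y.
f_3 = 2*x*y - y + 14, LT = x*y.

S(f_1,f_2): lcm = x*y. S = -103/21*x - 22/21*y + 368/21.
  reduce S modulo (f_1, f_2, f_3):
  remainder -103/21*x - 22/21*y + 368/21 ≠ 0; add h_4 = -103/21*x - 22/21*y + 368/21 to the basis.

S(f_1,f_3): lcm = x*y. S = -10/3*x - 5/6*y + 35/3.
  reduce S modulo (f_1, f_2, f_3, h_4):
  remainder -25/206*y - 25/103 ≠ 0; add h_5 = -25/206*y - 25/103 to the basis.

The other S-polynomials (S(f_2,f_3), S(f_1,h_4), S(f_2,h_4), S(f_3,h_4), S(f_1,h_5), S(f_2,h_5), S(f_3,h_5), S(h_4,h_5)) all reduce to 0 modulo the current basis, so we have a Gröbner basis.
Inter-reduce: drop elements whose leading term is divisible by another's, tail-reduce, and make monic.
Reduced Gröbner basis: {x - 4, y + 2}.

The lex basis is triangular: the last element involves only y. Solving y + 2 = 0 gives y ∈ {-2}; substituting each value into the earlier elements determines the remaining variables.
  y = -2: the earlier basis element becomes x - 4 = 0, giving x = 4 — point (4, -2).

{(4, -2)}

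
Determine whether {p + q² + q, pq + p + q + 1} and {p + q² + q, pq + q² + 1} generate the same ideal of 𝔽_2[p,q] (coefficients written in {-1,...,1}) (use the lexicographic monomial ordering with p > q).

Yes, the ideals are equal.

Equality of ideals is decidable: compute both reduced Gröbner bases (unique for the ordering) and check whether they agree.
Buchberger on the first generating set:
f_1 = p + q² + q, LT = p.
f_2 = pq + p + q + 1, LT = pq.

S(f_1,f_2): lcm = pq. S = p + q³ + q² + q + 1.
  reduce S modulo (f_1, f_2):
  remainder q³ + 1 ≠ 0; add g_3 = q³ + 1 to the basis.

The other S-polynomials (S(f_1,g_3), S(f_2,g_3)) all reduce to 0 modulo the current basis, so we have a Gröbner basis.
Inter-reduce: drop elements whose leading term is divisible by another's, tail-reduce, and make monic.
Reduced Gröbner basis: {p + q² + q, q³ + 1}.

Buchberger on the second generating set:
h_1 = p + q² + q, LT = p.
h_2 = pq + q² + 1, LT = pq.

S(h_1,h_2): lcm = pq. S = q³ + 1.
  reduce S modulo (h_1, h_2):
  remainder q³ + 1 ≠ 0; add k_3 = q³ + 1 to the basis.

The other S-polynomials (S(h_1,k_3), S(h_2,k_3)) all reduce to 0 modulo the current basis, so we have a Gröbner basis.
Inter-reduce: drop elements whose leading term is divisible by another's, tail-reduce, and make monic.
Reduced Gröbner basis: {p + q² + q, q³ + 1}.

Same reduced basis, so the two generating sets span the same ideal.
The same test decides containment: I ⊆ J iff every generator of I reduces to 0 modulo a Gröbner basis of J.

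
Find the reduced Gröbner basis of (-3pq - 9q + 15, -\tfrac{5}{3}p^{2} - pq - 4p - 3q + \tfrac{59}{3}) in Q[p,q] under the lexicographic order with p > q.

f_1 = -3pq - 9q + 15, LT = pq.
f_2 = -\tfrac{5}{3}p^{2} - pq - 4p - 3q + \tfrac{59}{3}, LT = p^{2}.

S(f_1,f_2): lcm = p^{2}q. S = -\tfrac{3}{5}pq^{2} + \tfrac{3}{5}pq - 5p - \tfrac{9}{5}q^{2} + \tfrac{59}{5}q.
  leading term pq^{2}: subtract (\tfrac{1}{5}q)·f_1 from -\tfrac{3}{5}pq^{2} + \tfrac{3}{5}pq - 5p - \tfrac{9}{5}q^{2} + \tfrac{59}{5}q → \tfrac{3}{5}pq - 5p + \tfrac{44}{5}q
  leading term pq: subtract (-\tfrac{1}{5})·f_1 from \tfrac{3}{5}pq - 5p + \tfrac{44}{5}q → -5p + 7q + 3
  leading term p: no divisor's leading term divides it; move -5p to the remainder.
  leading term q: no divisor's leading term divides it; move 7q to the remainder.
  leading term 1: no divisor's leading term divides it; move 3 to the remainder.
  remainder -5p + 7q + 3 ≠ 0; add g_3 = -5p + 7q + 3 to the basis.

S(f_1,g_3): lcm = pq. S = \tfrac{7}{5}q^{2} + \tfrac{18}{5}q - 5.
  leading term q^{2}: no divisor's leading term divides it; move \tfrac{7}{5}q^{2} to the remainder.
  leading term q: no divisor's leading term divides it; move \tfrac{18}{5}q to the remainder.
  leading term 1: no divisor's leading term divides it; move -5 to the remainder.
  remainder \tfrac{7}{5}q^{2} + \tfrac{18}{5}q - 5 ≠ 0; add g_4 = \tfrac{7}{5}q^{2} + \tfrac{18}{5}q - 5 to the basis.

S(f_2,g_3): lcm = p^{2}. S = 2pq + 3p + \tfrac{9}{5}q - \tfrac{59}{5}.
  leading term pq: subtract (-\tfrac{2}{3})·f_1 from 2pq + 3p + \tfrac{9}{5}q - \tfrac{59}{5} → 3p - \tfrac{21}{5}q - \tfrac{9}{5}
  leading term p: subtract (-\tfrac{3}{5})·g_3 from 3p - \tfrac{21}{5}q - \tfrac{9}{5} → 0
  remainder 0.

S(f_1,g_4): lcm = pq^{2}. S = -\tfrac{18}{7}pq + \tfrac{25}{7}p + 3q^{2} - 5q.
  leading term pq: subtract (\tfrac{6}{7})·f_1 from -\tfrac{18}{7}pq + \tfrac{25}{7}p + 3q^{2} - 5q → \tfrac{25}{7}p + 3q^{2} + \tfrac{19}{7}q - \tfrac{90}{7}
  leading term p: subtract (-\tfrac{5}{7})·g_3 from \tfrac{25}{7}p + 3q^{2} + \tfrac{19}{7}q - \tfrac{90}{7} → 3q^{2} + \tfrac{54}{7}q - \tfrac{75}{7}
  leading term q^{2}: subtract (\tfrac{15}{7})·g_4 from 3q^{2} + \tfrac{54}{7}q - \tfrac{75}{7} → 0
  remainder 0.

S(f_2,g_4): leading monomials are coprime, so the S-polynomial reduces to 0 (Buchberger's first criterion).
S(g_3,g_4): leading monomials are coprime, so the S-polynomial reduces to 0 (Buchberger's first criterion).
Every S-polynomial of the final basis reduces to 0, so we have a Gröbner basis.
Inter-reduce: drop elements whose leading term is divisible by another's, tail-reduce, and make monic.

G = {p - \tfrac{7}{5}q - \tfrac{3}{5}, q^{2} + \tfrac{18}{7}q - \tfrac{25}{7}}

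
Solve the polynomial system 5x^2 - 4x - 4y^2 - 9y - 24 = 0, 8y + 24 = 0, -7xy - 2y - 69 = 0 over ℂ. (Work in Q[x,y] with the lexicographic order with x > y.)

Compute a lex Gröbner basis by Buchberger's algorithm.
f_1 = 5x^2 - 4x - 4y^2 - 9y - 24, LT = x^2.
f_2 = 8y + 24, LT = y.
f_3 = -7xy - 2y - 69, LT = xy.

S(f_1,f_3): lcm = x^2y. S = -38/35xy - 69/7x - 4/5y^3 - 9/5y^2 - 24/5y.
  leading term xy: subtract (-19/140x)·f_2 from -38/35xy - 69/7x - 4/5y^3 - 9/5y^2 - 24/5y → -33/5x - 4/5y^3 - 9/5y^2 - 24/5y
  leading term x: no divisor's leading term divides it; move -33/5x to the remainder.
  leading term y^3: subtract (-1/10y^2)·f_2 from -4/5y^3 - 9/5y^2 - 24/5y → 3/5y^2 - 24/5y
  leading term y^2: subtract (3/40y)·f_2 from 3/5y^2 - 24/5y → -33/5y
  leading term y: subtract (-33/40)·f_2 from -33/5y → 99/5
  leading term 1: no divisor's leading term divides it; move 99/5 to the remainder.
  remainder -33/5x + 99/5 ≠ 0; add h_4 = -33/5x + 99/5 to the basis.

The other S-polynomials (S(f_1,f_2), S(f_2,f_3), S(f_1,h_4), S(f_2,h_4), S(f_3,h_4)) all reduce to 0 modulo the current basis, so we have a Gröbner basis.
Inter-reduce: drop elements whose leading term is divisible by another's, tail-reduce, and make monic.
Reduced Gröbner basis: {x - 3, y + 3}.

The lex basis is triangular: the last element involves only y. Solving y + 3 = 0 gives y ∈ {-3}; substituting each value into the earlier elements determines the remaining variables.
  y = -3: the earlier basis element becomes x - 3 = 0, giving x = 3 — point (3, -3).
Check: every point annihilates each of the original generators.

{(3, -3)}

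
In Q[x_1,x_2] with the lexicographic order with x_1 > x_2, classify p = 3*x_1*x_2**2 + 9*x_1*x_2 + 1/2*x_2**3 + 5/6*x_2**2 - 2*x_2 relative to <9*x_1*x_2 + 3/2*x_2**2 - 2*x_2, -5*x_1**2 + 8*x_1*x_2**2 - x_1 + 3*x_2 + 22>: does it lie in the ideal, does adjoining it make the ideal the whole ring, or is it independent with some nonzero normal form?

3*x_1*x_2**2 + 9*x_1*x_2 + 1/2*x_2**3 + 5/6*x_2**2 - 2*x_2 lies in I (it reduces to 0).

First compute the reduced Gröbner basis of I by Buchberger's algorithm.
f_1 = 9*x_1*x_2 + 3/2*x_2**2 - 2*x_2, LT = x_1*x_2.
f_2 = -5*x_1**2 + 8*x_1*x_2**2 - x_1 + 3*x_2 + 22, LT = x_1**2.

S(f_1,f_2): lcm = x_1**2*x_2. S = 8/5*x_1*x_2**3 + 1/6*x_1*x_2**2 - 19/45*x_1*x_2 + 3/5*x_2**2 + 22/5*x_2.
  leading term x_1*x_2**3: subtract (8/45*x_2**2)·f_1 from 8/5*x_1*x_2**3 + 1/6*x_1*x_2**2 - 19/45*x_1*x_2 + 3/5*x_2**2 + 22/5*x_2 → 1/6*x_1*x_2**2 - 19/45*x_1*x_2 - 4/15*x_2**4 + 16/45*x_2**3 + 3/5*x_2**2 + 22/5*x_2
  leading term x_1*x_2**2: subtract (1/54*x_2)·f_1 from 1/6*x_1*x_2**2 - 19/45*x_1*x_2 - 4/15*x_2**4 + 16/45*x_2**3 + 3/5*x_2**2 + 22/5*x_2 → -19/45*x_1*x_2 - 4/15*x_2**4 + 59/180*x_2**3 + 86/135*x_2**2 + 22/5*x_2
  leading term x_1*x_2: subtract (-19/405)·f_1 from -19/45*x_1*x_2 - 4/15*x_2**4 + 59/180*x_2**3 + 86/135*x_2**2 + 22/5*x_2 → -4/15*x_2**4 + 59/180*x_2**3 + 191/270*x_2**2 + 1744/405*x_2
  leading term x_2**4: no divisor's leading term divides it; move -4/15*x_2**4 to the remainder.
  leading term x_2**3: no divisor's leading term divides it; move 59/180*x_2**3 to the remainder.
  leading term x_2**2: no divisor's leading term divides it; move 191/270*x_2**2 to the remainder.
  leading term x_2: no divisor's leading term divides it; move 1744/405*x_2 to the remainder.
  remainder -4/15*x_2**4 + 59/180*x_2**3 + 191/270*x_2**2 + 1744/405*x_2 ≠ 0; add h_3 = -4/15*x_2**4 + 59/180*x_2**3 + 191/270*x_2**2 + 1744/405*x_2 to the basis.

The other S-polynomials (S(f_1,h_3), S(f_2,h_3)) all reduce to 0 modulo the current basis, so we have a Gröbner basis.
Inter-reduce: drop elements whose leading term is divisible by another's, tail-reduce, and make monic.
Reduced Gröbner basis: {x_1**2 + 1/5*x_1 + 4/15*x_2**3 - 16/45*x_2**2 - 3/5*x_2 - 22/5, x_1*x_2 + 1/6*x_2**2 - 2/9*x_2, x_2**4 - 59/48*x_2**3 - 191/72*x_2**2 - 436/27*x_2}.
Label its elements g_1 = x_1**2 + 1/5*x_1 + 4/15*x_2**3 - 16/45*x_2**2 - 3/5*x_2 - 22/5, g_2 = x_1*x_2 + 1/6*x_2**2 - 2/9*x_2, g_3 = x_2**4 - 59/48*x_2**3 - 191/72*x_2**2 - 436/27*x_2.

Reduce p = 3*x_1*x_2**2 + 9*x_1*x_2 + 1/2*x_2**3 + 5/6*x_2**2 - 2*x_2 modulo G:
  leading term x_1*x_2**2: subtract (3*x_2)·g_2 from 3*x_1*x_2**2 + 9*x_1*x_2 + 1/2*x_2**3 + 5/6*x_2**2 - 2*x_2 → 9*x_1*x_2 + 3/2*x_2**2 - 2*x_2
  leading term x_1*x_2: subtract (9)·g_2 from 9*x_1*x_2 + 3/2*x_2**2 - 2*x_2 → 0
  normal form = 0.
Since the normal form is 0, p ∈ I.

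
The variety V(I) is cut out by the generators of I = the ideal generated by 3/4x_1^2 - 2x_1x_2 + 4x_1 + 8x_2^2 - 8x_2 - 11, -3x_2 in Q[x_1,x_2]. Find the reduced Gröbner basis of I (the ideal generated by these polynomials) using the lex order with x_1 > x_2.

G = {x_1^2 + 16/3x_1 - 44/3, x_2}

f_1 = 3/4x_1^2 - 2x_1x_2 + 4x_1 + 8x_2^2 - 8x_2 - 11, LT = x_1^2.
f_2 = -3x_2, LT = x_2.

The S-polynomials (S(f_1,f_2)) all reduce to 0 modulo the current basis, so we have a Gröbner basis.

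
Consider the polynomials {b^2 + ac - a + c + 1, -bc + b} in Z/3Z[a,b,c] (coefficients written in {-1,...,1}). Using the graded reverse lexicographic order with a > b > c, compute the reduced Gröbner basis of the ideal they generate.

f_1 = b^2 + ac - a + c + 1, LT = b^2.
f_2 = -bc + b, LT = bc.

S(f_1,f_2): lcm = b^2c. S = ac^2 + b^2 - ac + c^2 + c.
  reduce S modulo (f_1, f_2):
  remainder ac^2 + ac + c^2 + a - 1 ≠ 0; add g_3 = ac^2 + ac + c^2 + a - 1 to the basis.

The other S-polynomials (S(f_1,g_3), S(f_2,g_3)) all reduce to 0 modulo the current basis, so we have a Gröbner basis.

G = {ac^2 + ac + c^2 + a - 1, b^2 + ac - a + c + 1, bc - b}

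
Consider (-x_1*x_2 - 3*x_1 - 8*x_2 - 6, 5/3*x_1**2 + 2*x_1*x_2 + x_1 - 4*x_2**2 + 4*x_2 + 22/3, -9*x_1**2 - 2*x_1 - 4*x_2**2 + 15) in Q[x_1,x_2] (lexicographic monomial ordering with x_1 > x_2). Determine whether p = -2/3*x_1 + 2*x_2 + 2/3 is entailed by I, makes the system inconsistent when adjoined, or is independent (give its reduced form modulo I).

Adjoining -2/3*x_1 + 2*x_2 + 2/3 makes the ideal the whole ring: the system is inconsistent.

First compute the reduced Gröbner basis of I by Buchberger's algorithm.
f_1 = -x_1*x_2 - 3*x_1 - 8*x_2 - 6, LT = x_1*x_2.
f_2 = 5/3*x_1**2 + 2*x_1*x_2 + x_1 - 4*x_2**2 + 4*x_2 + 22/3, LT = x_1**2.
f_3 = -9*x_1**2 - 2*x_1 - 4*x_2**2 + 15, LT = x_1**2.

S(f_1,f_2): lcm = x_1**2*x_2. S = 3*x_1**2 - 6/5*x_1*x_2**2 + 37/5*x_1*x_2 + 6*x_1 + 12/5*x_2**3 - 12/5*x_2**2 - 22/5*x_2.
  leading term x_1**2: subtract (9/5)·f_2 from 3*x_1**2 - 6/5*x_1*x_2**2 + 37/5*x_1*x_2 + 6*x_1 + 12/5*x_2**3 - 12/5*x_2**2 - 22/5*x_2 → -6/5*x_1*x_2**2 + 19/5*x_1*x_2 + 21/5*x_1 + 12/5*x_2**3 + 24/5*x_2**2 - 58/5*x_2 - 66/5
  leading term x_1*x_2**2: subtract (6/5*x_2)·f_1 from -6/5*x_1*x_2**2 + 19/5*x_1*x_2 + 21/5*x_1 + 12/5*x_2**3 + 24/5*x_2**2 - 58/5*x_2 - 66/5 → 37/5*x_1*x_2 + 21/5*x_1 + 12/5*x_2**3 + 72/5*x_2**2 - 22/5*x_2 - 66/5
  leading term x_1*x_2: subtract (-37/5)·f_1 from 37/5*x_1*x_2 + 21/5*x_1 + 12/5*x_2**3 + 72/5*x_2**2 - 22/5*x_2 - 66/5 → -18*x_1 + 12/5*x_2**3 + 72/5*x_2**2 - 318/5*x_2 - 288/5
  leading term x_1: no divisor's leading term divides it; move -18*x_1 to the remainder.
  leading term x_2**3: no divisor's leading term divides it; move 12/5*x_2**3 to the remainder.
  leading term x_2**2: no divisor's leading term divides it; move 72/5*x_2**2 to the remainder.
  leading term x_2: no divisor's leading term divides it; move -318/5*x_2 to the remainder.
  leading term 1: no divisor's leading term divides it; move -288/5 to the remainder.
  remainder -18*x_1 + 12/5*x_2**3 + 72/5*x_2**2 - 318/5*x_2 - 288/5 ≠ 0; add h_4 = -18*x_1 + 12/5*x_2**3 + 72/5*x_2**2 - 318/5*x_2 - 288/5 to the basis.

S(f_1,f_3): lcm = x_1**2*x_2. S = 3*x_1**2 + 70/9*x_1*x_2 + 6*x_1 - 4/9*x_2**3 + 5/3*x_2.
  leading term x_1**2: subtract (9/5)·f_2 from 3*x_1**2 + 70/9*x_1*x_2 + 6*x_1 - 4/9*x_2**3 + 5/3*x_2 → 188/45*x_1*x_2 + 21/5*x_1 - 4/9*x_2**3 + 36/5*x_2**2 - 83/15*x_2 - 66/5
  leading term x_1*x_2: subtract (-188/45)·f_1 from 188/45*x_1*x_2 + 21/5*x_1 - 4/9*x_2**3 + 36/5*x_2**2 - 83/15*x_2 - 66/5 → -25/3*x_1 - 4/9*x_2**3 + 36/5*x_2**2 - 1753/45*x_2 - 574/15
  leading term x_1: subtract (25/54)·h_4 from -25/3*x_1 - 4/9*x_2**3 + 36/5*x_2**2 - 1753/45*x_2 - 574/15 → -14/9*x_2**3 + 8/15*x_2**2 - 428/45*x_2 - 58/5
  leading term x_2**3: no divisor's leading term divides it; move -14/9*x_2**3 to the remainder.
  leading term x_2**2: no divisor's leading term divides it; move 8/15*x_2**2 to the remainder.
  leading term x_2: no divisor's leading term divides it; move -428/45*x_2 to the remainder.
  leading term 1: no divisor's leading term divides it; move -58/5 to the remainder.
  remainder -14/9*x_2**3 + 8/15*x_2**2 - 428/45*x_2 - 58/5 ≠ 0; add h_5 = -14/9*x_2**3 + 8/15*x_2**2 - 428/45*x_2 - 58/5 to the basis.

S(f_2,f_3): lcm = x_1**2. S = 6/5*x_1*x_2 + 17/45*x_1 - 128/45*x_2**2 + 12/5*x_2 + 91/15.
  leading term x_1*x_2: subtract (-6/5)·f_1 from 6/5*x_1*x_2 + 17/45*x_1 - 128/45*x_2**2 + 12/5*x_2 + 91/15 → -29/9*x_1 - 128/45*x_2**2 - 36/5*x_2 - 17/15
  leading term x_1: subtract (29/162)·h_4 from -29/9*x_1 - 128/45*x_2**2 - 36/5*x_2 - 17/15 → -58/135*x_2**3 - 244/45*x_2**2 + 113/27*x_2 + 413/45
  leading term x_2**3: subtract (29/105)·h_5 from -58/135*x_2**3 - 244/45*x_2**2 + 113/27*x_2 + 413/45 → -2924/525*x_2**2 + 10729/1575*x_2 + 19501/1575
  leading term x_2**2: no divisor's leading term divides it; move -2924/525*x_2**2 to the remainder.
  leading term x_2: no divisor's leading term divides it; move 10729/1575*x_2 to the remainder.
  leading term 1: no divisor's leading term divides it; move 19501/1575 to the remainder.
  remainder -2924/525*x_2**2 + 10729/1575*x_2 + 19501/1575 ≠ 0; add h_6 = -2924/525*x_2**2 + 10729/1575*x_2 + 19501/1575 to the basis.

S(f_1,h_4): lcm = x_1*x_2. S = 3*x_1 + 2/15*x_2**4 + 4/5*x_2**3 - 53/15*x_2**2 + 24/5*x_2 + 6.
  leading term x_1: subtract (-1/6)·h_4 from 3*x_1 + 2/15*x_2**4 + 4/5*x_2**3 - 53/15*x_2**2 + 24/5*x_2 + 6 → 2/15*x_2**4 + 6/5*x_2**3 - 17/15*x_2**2 - 29/5*x_2 - 18/5
  leading term x_2**4: subtract (-3/35*x_2)·h_5 from 2/15*x_2**4 + 6/5*x_2**3 - 17/15*x_2**2 - 29/5*x_2 - 18/5 → 218/175*x_2**3 - 341/175*x_2**2 - 1189/175*x_2 - 18/5
  leading term x_2**3: subtract (-981/1225)·h_5 from 218/175*x_2**3 - 341/175*x_2**2 - 1189/175*x_2 - 18/5 → -9319/6125*x_2**2 - 88267/6125*x_2 - 78948/6125
  leading term x_2**2: subtract (27957/102340)·h_6 from -9319/6125*x_2**2 - 88267/6125*x_2 - 78948/6125 → -713683/43860*x_2 - 713683/43860
  leading term x_2: no divisor's leading term divides it; move -713683/43860*x_2 to the remainder.
  leading term 1: no divisor's leading term divides it; move -713683/43860 to the remainder.
  remainder -713683/43860*x_2 - 713683/43860 ≠ 0; add h_7 = -713683/43860*x_2 - 713683/43860 to the basis.

The other S-polynomials (S(f_2,h_4), S(f_3,h_4), S(f_1,h_5), S(f_2,h_5), S(f_3,h_5), S(h_4,h_5), S(f_1,h_6), S(f_2,h_6), S(f_3,h_6), S(h_4,h_6), S(h_5,h_6), S(f_1,h_7), S(f_2,h_7), S(f_3,h_7), S(h_4,h_7), S(h_5,h_7), S(h_6,h_7)) all reduce to 0 modulo the current basis, so we have a Gröbner basis.
Inter-reduce: drop elements whose leading term is divisible by another's, tail-reduce, and make monic.
Reduced Gröbner basis: {x_1 - 1, x_2 + 1}.
Label its elements g_1 = x_1 - 1, g_2 = x_2 + 1.

Reduce p = -2/3*x_1 + 2*x_2 + 2/3 modulo G:
  leading term x_1: subtract (-2/3)·g_1 from -2/3*x_1 + 2*x_2 + 2/3 → 2*x_2
  leading term x_2: subtract (2)·g_2 from 2*x_2 → -2
  leading term 1: no divisor's leading term divides it; move -2 to the remainder.
  normal form = -2.
The normal form is nonzero, so p ∉ I. Since p minus its normal form lies in I, I + (p) = I + (r) where r = -2; decide whether this ideal is the whole ring.
Here r = -2 is a nonzero constant, hence a unit: 1 ∈ I + (p), the Gröbner basis of I + (p) is {1}, and the enlarged system has no common solution — adjoining p is inconsistent.

The remainder on division by a Gröbner basis is unique — it is the normal form.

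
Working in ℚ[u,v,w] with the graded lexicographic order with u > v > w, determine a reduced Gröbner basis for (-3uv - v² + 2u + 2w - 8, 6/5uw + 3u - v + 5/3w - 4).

f_1 = -3uv - v² + 2u + 2w - 8, LT = uv.
f_2 = 6/5uw + 3u - v + 5/3w - 4, LT = uw.

S(f_1,f_2): lcm = uvw. S = ⅓v²w - 5/2uv - ⅔uw + ⅚v² - 25/18vw - ⅔w² + 10/3v + 8/3w.
  leading term v²w: no divisor's leading term divides it; move ⅓v²w to the remainder.
  leading term uv: subtract (⅚)·f_1 from -5/2uv - ⅔uw + ⅚v² - 25/18vw - ⅔w² + 10/3v + 8/3w → -⅔uw + 5/3v² - 25/18vw - ⅔w² - 5/3u + 10/3v + w + 20/3
  leading term uw: subtract (-5/9)·f_2 from -⅔uw + 5/3v² - 25/18vw - ⅔w² - 5/3u + 10/3v + w + 20/3 → 5/3v² - 25/18vw - ⅔w² + 25/9v + 52/27w + 40/9
  leading term v²: no divisor's leading term divides it; move 5/3v² to the remainder.
  leading term vw: no divisor's leading term divides it; move -25/18vw to the remainder.
  leading term w²: no divisor's leading term divides it; move -⅔w² to the remainder.
  leading term v: no divisor's leading term divides it; move 25/9v to the remainder.
  leading term w: no divisor's leading term divides it; move 52/27w to the remainder.
  leading term 1: no divisor's leading term divides it; move 40/9 to the remainder.
  remainder ⅓v²w + 5/3v² - 25/18vw - ⅔w² + 25/9v + 52/27w + 40/9 ≠ 0; add g_3 = ⅓v²w + 5/3v² - 25/18vw - ⅔w² + 25/9v + 52/27w + 40/9 to the basis.

The other S-polynomials (S(f_1,g_3), S(f_2,g_3)) all reduce to 0 modulo the current basis, so we have a Gröbner basis.

G = {v²w + 5v² - 25/6vw - 2w² + 25/3v + 52/9w + 40/3, uv + ⅓v² - ⅔u - ⅔w + 8/3, uw + 5/2u - ⅚v + 25/18w - 10/3}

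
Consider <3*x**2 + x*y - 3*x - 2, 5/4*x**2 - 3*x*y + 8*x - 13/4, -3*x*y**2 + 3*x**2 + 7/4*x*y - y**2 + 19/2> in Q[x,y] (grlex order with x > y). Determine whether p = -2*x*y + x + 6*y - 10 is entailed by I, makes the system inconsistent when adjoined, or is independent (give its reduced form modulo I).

Adjoining -2*x*y + x + 6*y - 10 makes the ideal the whole ring: the system is inconsistent.

First compute the reduced Gröbner basis of I by Buchberger's algorithm.
f_1 = 3*x**2 + x*y - 3*x - 2, LT = x**2.
f_2 = 5/4*x**2 - 3*x*y + 8*x - 13/4, LT = x**2.
f_3 = -3*x*y**2 + 3*x**2 + 7/4*x*y - y**2 + 19/2, LT = x*y**2.

S(f_1,f_2): lcm = x**2. S = 41/15*x*y - 37/5*x + 29/15.
  reduce S modulo (f_1, f_2, f_3):
  remainder 41/15*x*y - 37/5*x + 29/15 ≠ 0; add h_4 = 41/15*x*y - 37/5*x + 29/15 to the basis.

S(f_1,f_3): lcm = x**2*y**2. S = 1/3*x*y**3 + x**3 + 7/12*x**2*y - 4/3*x*y**2 - 2/3*y**2 + 19/6*x.
  reduce S modulo (f_1, f_2, f_3, h_4):
  remainder -1/9*y**3 - 2/9*y**2 + 537/164*x + 13/9*y - 6473/1476 ≠ 0; add h_5 = -1/9*y**3 - 2/9*y**2 + 537/164*x + 13/9*y - 6473/1476 to the basis.

S(f_2,f_3): lcm = x**2*y**2. S = -12/5*x*y**3 + x**3 + 7/12*x**2*y + 91/15*x*y**2 - 13/5*y**2 + 19/6*x.
  reduce S modulo (f_1, f_2, f_3, h_4, h_5):
  remainder -1079/180*y**2 + 302213/9840*x + 41/30*y - 279503/29520 ≠ 0; add h_6 = -1079/180*y**2 + 302213/9840*x + 41/30*y - 279503/29520 to the basis.

S(f_1,h_4): lcm = x**2*y. S = 1/3*x*y**2 + 111/41*x**2 - x*y - 29/41*x - 2/3*y.
  reduce S modulo (f_1, f_2, f_3, h_4, h_5, h_6):
  remainder -17199404/5441397*x - 2240/3237*y + 8243428/1813799 ≠ 0; add h_7 = -17199404/5441397*x - 2240/3237*y + 8243428/1813799 to the basis.

S(f_2,h_4): lcm = x**2*y. S = -12/5*x*y**2 + 111/41*x**2 + 32/5*x*y - 29/41*x - 13/5*y.
  reduce S modulo (f_1, f_2, f_3, h_4, h_5, h_6, h_7):
  remainder -131795047/21499255*y + 263590094/21499255 ≠ 0; add h_8 = -131795047/21499255*y + 263590094/21499255 to the basis.

The other S-polynomials (S(f_3,h_4), S(f_1,h_5), S(f_2,h_5), S(f_3,h_5), S(h_4,h_5), S(f_1,h_6), S(f_2,h_6), S(f_3,h_6), S(h_4,h_6), S(h_5,h_6), S(f_1,h_7), S(f_2,h_7), S(f_3,h_7), S(h_4,h_7), S(h_5,h_7), S(h_6,h_7), S(f_1,h_8), S(f_2,h_8), S(f_3,h_8), S(h_4,h_8), S(h_5,h_8), S(h_6,h_8), S(h_7,h_8)) all reduce to 0 modulo the current basis, so we have a Gröbner basis.
Inter-reduce: drop elements whose leading term is divisible by another's, tail-reduce, and make monic.
Reduced Gröbner basis: {x - 1, y - 2}.
Label its elements g_1 = x - 1, g_2 = y - 2.

Reduce p = -2*x*y + x + 6*y - 10 modulo G:
  leading term x*y: subtract (-2*y)·g_1 from -2*x*y + x + 6*y - 10 → x + 4*y - 10
  leading term x: subtract (1)·g_1 from x + 4*y - 10 → 4*y - 9
  leading term y: subtract (4)·g_2 from 4*y - 9 → -1
  leading term 1: no divisor's leading term divides it; move -1 to the remainder.
  normal form = -1.
The normal form is nonzero, so p ∉ I. Since p minus its normal form lies in I, I + (p) = I + (r) where r = -1; decide whether this ideal is the whole ring.
Here r = -1 is a nonzero constant, hence a unit: 1 ∈ I + (p), the Gröbner basis of I + (p) is {1}, and the enlarged system has no common solution — adjoining p is inconsistent.

Ideal membership is decidable via reduction modulo a Gröbner basis.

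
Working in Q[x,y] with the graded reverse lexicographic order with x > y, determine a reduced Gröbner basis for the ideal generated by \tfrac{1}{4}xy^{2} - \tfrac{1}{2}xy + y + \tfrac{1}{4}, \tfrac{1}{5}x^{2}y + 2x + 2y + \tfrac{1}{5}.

G = {y^{3} - \tfrac{2}{5}y^{2} - \tfrac{63}{20}x - \tfrac{109}{20}y - \tfrac{9}{10}, x^{2} + \tfrac{5}{63}y^{2} + \tfrac{39}{14}x + \tfrac{83}{18}y + \tfrac{47}{63}, xy + \tfrac{5}{3}y^{2} - \tfrac{7}{2}x - \tfrac{19}{6}y - \tfrac{1}{3}}

This is the nonlinear analogue of row-reducing a linear system.

f_1 = \tfrac{1}{4}xy^{2} - \tfrac{1}{2}xy + y + \tfrac{1}{4}, LT = xy^{2}.
f_2 = \tfrac{1}{5}x^{2}y + 2x + 2y + \tfrac{1}{5}, LT = x^{2}y.

S(f_1,f_2): lcm = x^{2}y^{2}. S = -2x^{2}y - 6xy - 10y^{2} + x - y.
  reduce S modulo (f_1, f_2):
  remainder -6xy - 10y^{2} + 21x + 19y + 2 ≠ 0; add g_3 = -6xy - 10y^{2} + 21x + 19y + 2 to the basis.

S(f_1,g_3): lcm = xy^{2}. S = -\tfrac{5}{3}y^{3} + \tfrac{3}{2}xy + \tfrac{19}{6}y^{2} + \tfrac{13}{3}y + 1.
  reduce S modulo (f_1, f_2, g_3):
  remainder -\tfrac{5}{3}y^{3} + \tfrac{2}{3}y^{2} + \tfrac{21}{4}x + \tfrac{109}{12}y + \tfrac{3}{2} ≠ 0; add g_4 = -\tfrac{5}{3}y^{3} + \tfrac{2}{3}y^{2} + \tfrac{21}{4}x + \tfrac{109}{12}y + \tfrac{3}{2} to the basis.

S(f_2,g_3): lcm = x^{2}y. S = -\tfrac{5}{3}xy^{2} + \tfrac{7}{2}x^{2} + \tfrac{19}{6}xy + \tfrac{31}{3}x + 10y + 1.
  reduce S modulo (f_1, f_2, g_3, g_4):
  remainder \tfrac{7}{2}x^{2} + \tfrac{5}{18}y^{2} + \tfrac{39}{4}x + \tfrac{581}{36}y + \tfrac{47}{18} ≠ 0; add g_5 = \tfrac{7}{2}x^{2} + \tfrac{5}{18}y^{2} + \tfrac{39}{4}x + \tfrac{581}{36}y + \tfrac{47}{18} to the basis.

The other S-polynomials (S(f_1,g_4), S(f_2,g_4), S(g_3,g_4), S(f_1,g_5), S(f_2,g_5), S(g_3,g_5), S(g_4,g_5)) all reduce to 0 modulo the current basis, so we have a Gröbner basis.
Inter-reduce: drop elements whose leading term is divisible by another's, tail-reduce, and make monic.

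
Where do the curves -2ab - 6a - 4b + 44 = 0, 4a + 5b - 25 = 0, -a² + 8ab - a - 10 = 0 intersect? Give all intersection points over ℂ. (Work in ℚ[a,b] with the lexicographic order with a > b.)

Compute a lex Gröbner basis by Buchberger's algorithm.
f_1 = -2ab - 6a - 4b + 44, LT = ab.
f_2 = 4a + 5b - 25, LT = a.
f_3 = -a² + 8ab - a - 10, LT = a².

S(f_1,f_2): lcm = ab. S = 3a - 5/4b² + 33/4b - 22.
  leading term a: subtract (¾)·f_2 from 3a - 5/4b² + 33/4b - 22 → -5/4b² + 9/2b - 13/4
  leading term b²: no divisor's leading term divides it; move -5/4b² to the remainder.
  leading term b: no divisor's leading term divides it; move 9/2b to the remainder.
  leading term 1: no divisor's leading term divides it; move -13/4 to the remainder.
  remainder -5/4b² + 9/2b - 13/4 ≠ 0; add h_4 = -5/4b² + 9/2b - 13/4 to the basis.

S(f_1,f_3): lcm = a²b. S = 3a² + 8ab² + ab - 22a - 10b.
  leading term a²: subtract (¾a)·f_2 from 3a² + 8ab² + ab - 22a - 10b → 8ab² - 11/4ab - 13/4a - 10b
  leading term ab²: subtract (-4b)·f_1 from 8ab² - 11/4ab - 13/4a - 10b → -107/4ab - 13/4a - 16b² + 166b
  leading term ab: subtract (107/8)·f_1 from -107/4ab - 13/4a - 16b² + 166b → 77a - 16b² + 439/2b - 1177/2
  leading term a: subtract (77/4)·f_2 from 77a - 16b² + 439/2b - 1177/2 → -16b² + 493/4b - 429/4
  leading term b²: subtract (64/5)·h_4 from -16b² + 493/4b - 429/4 → 1313/20b - 1313/20
  leading term b: no divisor's leading term divides it; move 1313/20b to the remainder.
  leading term 1: no divisor's leading term divides it; move -1313/20 to the remainder.
  remainder 1313/20b - 1313/20 ≠ 0; add h_5 = 1313/20b - 1313/20 to the basis.

S(f_2,f_3): lcm = a². S = 37/4ab - 29/4a - 10.
  leading term ab: subtract (-37/8)·f_1 from 37/4ab - 29/4a - 10 → -35a - 37/2b + 387/2
  leading term a: subtract (-35/4)·f_2 from -35a - 37/2b + 387/2 → 101/4b - 101/4
  leading term b: subtract (5/13)·h_5 from 101/4b - 101/4 → 0
  remainder 0.

S(f_1,h_4): lcm = ab². S = 33/5ab - 13/5a + 2b² - 22b.
  leading term ab: subtract (-33/10)·f_1 from 33/5ab - 13/5a + 2b² - 22b → -112/5a + 2b² - 176/5b + 726/5
  leading term a: subtract (-28/5)·f_2 from -112/5a + 2b² - 176/5b + 726/5 → 2b² - 36/5b + 26/5
  leading term b²: subtract (-8/5)·h_4 from 2b² - 36/5b + 26/5 → 0
  remainder 0.

S(f_2,h_4): leading monomials are coprime, so the S-polynomial reduces to 0 (Buchberger's first criterion).
S(f_3,h_4): leading monomials are coprime, so the S-polynomial reduces to 0 (Buchberger's first criterion).
S(f_1,h_5): lcm = ab. S = 4a + 2b - 22.
  leading term a: subtract (1)·f_2 from 4a + 2b - 22 → -3b + 3
  leading term b: subtract (-60/1313)·h_5 from -3b + 3 → 0
  remainder 0.

S(f_2,h_5): leading monomials are coprime, so the S-polynomial reduces to 0 (Buchberger's first criterion).
S(f_3,h_5): leading monomials are coprime, so the S-polynomial reduces to 0 (Buchberger's first criterion).
S(h_4,h_5): lcm = b². S = -13/5b + 13/5.
  leading term b: subtract (-4/101)·h_5 from -13/5b + 13/5 → 0
  remainder 0.

Every S-polynomial of the final basis reduces to 0, so we have a Gröbner basis.
Inter-reduce: drop elements whose leading term is divisible by another's, tail-reduce, and make monic.
Reduced Gröbner basis: {a - 5, b - 1}.

A lex Gröbner basis eliminates variables successively. Here b - 1 depends only on b, with roots {1}; lifting each root through the earlier basis elements recovers the full solutions.
  b = 1: the earlier basis element becomes a - 5 = 0, giving a = 5 — point (5, 1).
Check: every point annihilates each of the original generators.

{(5, 1)}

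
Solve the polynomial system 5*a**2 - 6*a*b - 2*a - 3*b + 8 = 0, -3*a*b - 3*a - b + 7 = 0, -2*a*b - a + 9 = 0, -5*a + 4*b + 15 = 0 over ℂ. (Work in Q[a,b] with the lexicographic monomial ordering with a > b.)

Compute a lex Gröbner basis by Buchberger's algorithm.
f_1 = 5*a**2 - 6*a*b - 2*a - 3*b + 8, LT = a**2.
f_2 = -3*a*b - 3*a - b + 7, LT = a*b.
f_3 = -2*a*b - a + 9, LT = a*b.
f_4 = -5*a + 4*b + 15, LT = a.

S(f_1,f_2): lcm = a**2*b. S = -a**2 - 6/5*a*b**2 - 11/15*a*b + 7/3*a - 3/5*b**2 + 8/5*b.
  leading term a**2: subtract (-1/5)·f_1 from -a**2 - 6/5*a*b**2 - 11/15*a*b + 7/3*a - 3/5*b**2 + 8/5*b → -6/5*a*b**2 - 29/15*a*b + 29/15*a - 3/5*b**2 + b + 8/5
  leading term a*b**2: subtract (2/5*b)·f_2 from -6/5*a*b**2 - 29/15*a*b + 29/15*a - 3/5*b**2 + b + 8/5 → -11/15*a*b + 29/15*a - 1/5*b**2 - 9/5*b + 8/5
  leading term a*b: subtract (11/45)·f_2 from -11/15*a*b + 29/15*a - 1/5*b**2 - 9/5*b + 8/5 → 8/3*a - 1/5*b**2 - 14/9*b - 1/9
  leading term a: subtract (-8/15)·f_4 from 8/3*a - 1/5*b**2 - 14/9*b - 1/9 → -1/5*b**2 + 26/45*b + 71/9
  leading term b**2: no divisor's leading term divides it; move -1/5*b**2 to the remainder.
  leading term b: no divisor's leading term divides it; move 26/45*b to the remainder.
  leading term 1: no divisor's leading term divides it; move 71/9 to the remainder.
  remainder -1/5*b**2 + 26/45*b + 71/9 ≠ 0; add h_5 = -1/5*b**2 + 26/45*b + 71/9 to the basis.

S(f_1,f_3): lcm = a**2*b. S = -1/2*a**2 - 6/5*a*b**2 - 2/5*a*b + 9/2*a - 3/5*b**2 + 8/5*b.
  leading term a**2: subtract (-1/10)·f_1 from -1/2*a**2 - 6/5*a*b**2 - 2/5*a*b + 9/2*a - 3/5*b**2 + 8/5*b → -6/5*a*b**2 - a*b + 43/10*a - 3/5*b**2 + 13/10*b + 4/5
  leading term a*b**2: subtract (2/5*b)·f_2 from -6/5*a*b**2 - a*b + 43/10*a - 3/5*b**2 + 13/10*b + 4/5 → 1/5*a*b + 43/10*a - 1/5*b**2 - 3/2*b + 4/5
  leading term a*b: subtract (-1/15)·f_2 from 1/5*a*b + 43/10*a - 1/5*b**2 - 3/2*b + 4/5 → 41/10*a - 1/5*b**2 - 47/30*b + 19/15
  leading term a: subtract (-41/50)·f_4 from 41/10*a - 1/5*b**2 - 47/30*b + 19/15 → -1/5*b**2 + 257/150*b + 407/30
  leading term b**2: subtract (1)·h_5 from -1/5*b**2 + 257/150*b + 407/30 → 511/450*b + 511/90
  leading term b: no divisor's leading term divides it; move 511/450*b to the remainder.
  leading term 1: no divisor's leading term divides it; move 511/90 to the remainder.
  remainder 511/450*b + 511/90 ≠ 0; add h_6 = 511/450*b + 511/90 to the basis.

The other S-polynomials (S(f_1,f_4), S(f_2,f_3), S(f_2,f_4), S(f_3,f_4), S(f_1,h_5), S(f_2,h_5), S(f_3,h_5), S(f_4,h_5), S(f_1,h_6), S(f_2,h_6), S(f_3,h_6), S(f_4,h_6), S(h_5,h_6)) all reduce to 0 modulo the current basis, so we have a Gröbner basis.
Inter-reduce: drop elements whose leading term is divisible by another's, tail-reduce, and make monic.
Reduced Gröbner basis: {a + 1, b + 5}.

Elimination: the polynomial b + 5 lies in the elimination ideal for b, so b ∈ {-5}. For each such b, the remaining basis elements (now univariate) give the rest of the solution.
  b = -5: the earlier basis element becomes a + 1 = 0, giving a = -1 — point (-1, -5).
Substituting each solution back into the original system confirms all equations vanish.
This is the nonlinear analogue of row-reducing a linear system.

{(-1, -5)}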